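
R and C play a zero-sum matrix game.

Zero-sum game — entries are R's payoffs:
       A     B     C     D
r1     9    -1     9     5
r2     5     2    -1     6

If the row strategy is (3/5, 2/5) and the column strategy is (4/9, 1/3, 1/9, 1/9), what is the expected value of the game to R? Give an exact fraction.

203/45

Against (4/9, 1/3, 1/9, 1/9), each row's expected payoff is r1: 47/9; r2: 31/9.
Taking the (3/5, 2/5)-weighted average: (3/5)·(47/9) + (2/5)·(31/9) = 203/45.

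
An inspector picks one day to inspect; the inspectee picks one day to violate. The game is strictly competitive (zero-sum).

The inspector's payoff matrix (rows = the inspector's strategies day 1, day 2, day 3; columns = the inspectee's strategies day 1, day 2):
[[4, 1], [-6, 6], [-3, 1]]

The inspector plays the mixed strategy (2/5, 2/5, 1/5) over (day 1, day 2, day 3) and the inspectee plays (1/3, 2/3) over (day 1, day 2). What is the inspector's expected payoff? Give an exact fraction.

Against (1/3, 2/3), each row's expected payoff is day 1: 2; day 2: 2; day 3: -1/3.
Taking the (2/5, 2/5, 1/5)-weighted average: (2/5)·(2) + (2/5)·(2) + (1/5)·(-1/3) = 23/15.

23/15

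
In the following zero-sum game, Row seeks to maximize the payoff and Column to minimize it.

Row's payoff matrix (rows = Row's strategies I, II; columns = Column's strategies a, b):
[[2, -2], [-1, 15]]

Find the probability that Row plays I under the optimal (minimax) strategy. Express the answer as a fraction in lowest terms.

4/5

Row minima are -2 and -1, so Row's maximin is -1; column maxima are 2 and 15, so Column's minimax is 2. These differ, so the equilibrium is in mixed strategies.
Let Row play I with probability p. Column is indifferent when 2p − (1−p) = −2p + 15(1−p), giving p = 4/5.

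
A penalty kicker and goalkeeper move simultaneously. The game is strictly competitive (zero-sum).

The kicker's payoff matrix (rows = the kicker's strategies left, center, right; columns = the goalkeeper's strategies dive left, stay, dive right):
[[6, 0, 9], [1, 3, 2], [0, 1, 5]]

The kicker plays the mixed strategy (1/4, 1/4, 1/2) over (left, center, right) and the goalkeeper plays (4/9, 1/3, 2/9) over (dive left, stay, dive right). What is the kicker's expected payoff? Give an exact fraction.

Against (4/9, 1/3, 2/9), each row's expected payoff is left: 14/3; center: 17/9; right: 13/9.
Taking the (1/4, 1/4, 1/2)-weighted average: (1/4)·(14/3) + (1/4)·(17/9) + (1/2)·(13/9) = 85/36.

85/36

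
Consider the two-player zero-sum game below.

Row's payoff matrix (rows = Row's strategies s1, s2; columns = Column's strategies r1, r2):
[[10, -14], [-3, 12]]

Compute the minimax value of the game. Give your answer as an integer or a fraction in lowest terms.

Row minima are -14 and -3, so Row's maximin is -3; column maxima are 10 and 12, so Column's minimax is 10. These differ, so the equilibrium is in mixed strategies.
Let Row play s1 with probability p. Column is indifferent when 10p − 3(1−p) = −14p + 12(1−p), giving p = 5/13.
Let Column play r1 with probability q. Row is indifferent when 10q − 14(1−q) = −3q + 12(1−q), giving q = 2/3.
The value is 10·(2/3) + (-14)·(1/3) = 2.

2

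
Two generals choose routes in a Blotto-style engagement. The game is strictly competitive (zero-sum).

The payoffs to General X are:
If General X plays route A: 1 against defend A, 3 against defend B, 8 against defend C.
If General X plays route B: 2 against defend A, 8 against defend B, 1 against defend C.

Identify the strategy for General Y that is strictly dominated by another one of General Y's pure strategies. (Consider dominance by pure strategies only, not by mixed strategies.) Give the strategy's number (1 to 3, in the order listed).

General Y prefers columns that give General X less. Compare defend B with defend A: 1 < 3, 2 < 8.
So defend A strictly dominates defend B for General Y; defend B is strictly dominated.

2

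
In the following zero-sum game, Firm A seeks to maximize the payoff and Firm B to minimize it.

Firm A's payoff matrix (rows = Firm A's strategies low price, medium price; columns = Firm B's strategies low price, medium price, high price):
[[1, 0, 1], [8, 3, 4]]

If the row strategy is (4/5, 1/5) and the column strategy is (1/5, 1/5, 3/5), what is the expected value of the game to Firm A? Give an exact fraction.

Against (1/5, 1/5, 3/5), each row's expected payoff is low price: 4/5; medium price: 23/5.
Taking the (4/5, 1/5)-weighted average: (4/5)·(4/5) + (1/5)·(23/5) = 39/25.

39/25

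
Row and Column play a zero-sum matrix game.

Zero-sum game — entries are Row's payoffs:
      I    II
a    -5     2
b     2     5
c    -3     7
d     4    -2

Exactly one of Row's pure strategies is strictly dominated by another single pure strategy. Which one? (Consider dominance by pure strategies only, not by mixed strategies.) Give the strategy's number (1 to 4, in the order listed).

1

Compare a with b: 2 > -5, 5 > 2.
So b strictly dominates a for Row; a is strictly dominated.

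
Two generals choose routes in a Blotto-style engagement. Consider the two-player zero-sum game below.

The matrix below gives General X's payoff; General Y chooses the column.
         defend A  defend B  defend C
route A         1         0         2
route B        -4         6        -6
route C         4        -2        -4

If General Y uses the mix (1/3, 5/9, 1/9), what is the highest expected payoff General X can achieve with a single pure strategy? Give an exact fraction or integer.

4/3

route A: (1)·(1/3) + (0)·(5/9) + (2)·(1/9) = 5/9.
route B: (-4)·(1/3) + (6)·(5/9) + (-6)·(1/9) = 4/3.
route C: (4)·(1/3) + (-2)·(5/9) + (-4)·(1/9) = -2/9.
The best pure response is route B with expected payoff 4/3.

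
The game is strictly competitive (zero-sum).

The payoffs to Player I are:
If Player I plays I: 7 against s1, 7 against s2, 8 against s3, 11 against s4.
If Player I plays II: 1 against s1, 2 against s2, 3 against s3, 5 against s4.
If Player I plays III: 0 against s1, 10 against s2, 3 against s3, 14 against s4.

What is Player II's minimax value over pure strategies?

7

The worst case (largest entry) in each column is s1: 7, s2: 10, s3: 8, s4: 14.
The best (smallest) of these is 7.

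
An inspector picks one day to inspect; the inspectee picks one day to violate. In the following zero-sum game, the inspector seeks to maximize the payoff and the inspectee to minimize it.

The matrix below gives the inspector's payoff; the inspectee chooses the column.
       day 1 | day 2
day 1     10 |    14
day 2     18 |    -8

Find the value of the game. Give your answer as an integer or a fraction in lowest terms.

166/15

Row minima are 10 and -8, so the inspector's maximin is 10; column maxima are 18 and 14, so the inspectee's minimax is 14. These differ, so the equilibrium is in mixed strategies.
Let the inspector play day 1 with probability p. The inspectee is indifferent when 10p + 18(1−p) = 14p − 8(1−p), giving p = 13/15.
Let the inspectee play day 1 with probability q. The inspector is indifferent when 10q + 14(1−q) = 18q − 8(1−q), giving q = 11/15.
The value is 10·(11/15) + (14)·(4/15) = 166/15.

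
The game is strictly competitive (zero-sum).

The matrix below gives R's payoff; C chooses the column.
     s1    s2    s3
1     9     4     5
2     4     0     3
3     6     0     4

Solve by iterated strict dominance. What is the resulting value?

4

Column s1 is strictly dominated by s2 for C (4<9, 0<4, 0<6); eliminate s1.
Column s3 is strictly dominated by s2 for C (4<5, 0<3, 0<4); eliminate s3.
Row 2 is strictly dominated by row 1 (4>0); eliminate 2.
Row 3 is strictly dominated by row 1 (4>0); eliminate 3.
Only (1, s2) remains, with payoff 4.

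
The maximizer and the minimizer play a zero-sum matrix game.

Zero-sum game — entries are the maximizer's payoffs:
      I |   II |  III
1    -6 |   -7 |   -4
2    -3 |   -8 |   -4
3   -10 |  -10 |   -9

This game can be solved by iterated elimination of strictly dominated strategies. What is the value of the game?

Row 3 is strictly dominated by row 1 (-6>-10, -7>-10, -4>-9); eliminate 3.
Column III is strictly dominated by II for the minimizer (-7<-4, -8<-4); eliminate III.
Column I is strictly dominated by II for the minimizer (-7<-6, -8<-3); eliminate I.
Row 2 is strictly dominated by row 1 (-7>-8); eliminate 2.
Only (1, II) remains, with payoff -7.

-7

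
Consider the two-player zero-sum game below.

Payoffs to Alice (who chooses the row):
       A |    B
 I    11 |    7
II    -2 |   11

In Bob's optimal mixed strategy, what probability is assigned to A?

4/17

Row minima are 7 and -2, so Alice's maximin is 7; column maxima are 11 and 11, so Bob's minimax is 11. These differ, so the equilibrium is in mixed strategies.
Let Bob play A with probability q. Alice is indifferent when 11q + 7(1−q) = −2q + 11(1−q), giving q = 4/17.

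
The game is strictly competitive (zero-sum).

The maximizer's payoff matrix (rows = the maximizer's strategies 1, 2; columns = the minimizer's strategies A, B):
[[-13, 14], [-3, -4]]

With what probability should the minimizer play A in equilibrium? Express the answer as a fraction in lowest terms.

9/14

Row minima are -13 and -4, so the maximizer's maximin is -4; column maxima are -3 and 14, so the minimizer's minimax is -3. These differ, so the equilibrium is in mixed strategies.
Let the minimizer play A with probability q. The maximizer is indifferent when −13q + 14(1−q) = −3q − 4(1−q), giving q = 9/14.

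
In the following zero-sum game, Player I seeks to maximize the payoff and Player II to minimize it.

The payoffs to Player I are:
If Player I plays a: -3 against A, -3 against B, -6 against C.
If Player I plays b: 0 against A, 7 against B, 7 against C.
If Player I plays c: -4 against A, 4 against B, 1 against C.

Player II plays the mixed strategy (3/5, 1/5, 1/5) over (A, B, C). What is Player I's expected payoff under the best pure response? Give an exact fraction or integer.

a: (-3)·(3/5) + (-3)·(1/5) + (-6)·(1/5) = -18/5.
b: (0)·(3/5) + (7)·(1/5) + (7)·(1/5) = 14/5.
c: (-4)·(3/5) + (4)·(1/5) + (1)·(1/5) = -7/5.
The best pure response is b with expected payoff 14/5.

14/5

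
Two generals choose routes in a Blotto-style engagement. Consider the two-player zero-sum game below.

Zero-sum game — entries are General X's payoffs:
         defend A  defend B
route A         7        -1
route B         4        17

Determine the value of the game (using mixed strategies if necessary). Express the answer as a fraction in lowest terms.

41/7

Row minima are -1 and 4, so General X's maximin is 4; column maxima are 7 and 17, so General Y's minimax is 7. These differ, so the equilibrium is in mixed strategies.
Let General X play route A with probability p. General Y is indifferent when 7p + 4(1−p) = −p + 17(1−p), giving p = 13/21.
Let General Y play defend A with probability q. General X is indifferent when 7q − (1−q) = 4q + 17(1−q), giving q = 6/7.
The value is 7·(6/7) + (-1)·(1/7) = 41/7.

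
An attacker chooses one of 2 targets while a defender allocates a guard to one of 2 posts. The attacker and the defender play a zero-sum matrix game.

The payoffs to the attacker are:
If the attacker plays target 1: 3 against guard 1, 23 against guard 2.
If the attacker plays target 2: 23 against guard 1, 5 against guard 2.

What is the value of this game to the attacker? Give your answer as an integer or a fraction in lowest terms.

257/19

Row minima are 3 and 5, so the attacker's maximin is 5; column maxima are 23 and 23, so the defender's minimax is 23. These differ, so the equilibrium is in mixed strategies.
Let the attacker play target 1 with probability p. The defender is indifferent when 3p + 23(1−p) = 23p + 5(1−p), giving p = 9/19.
Let the defender play guard 1 with probability q. The attacker is indifferent when 3q + 23(1−q) = 23q + 5(1−q), giving q = 9/19.
The value is 3·(9/19) + (23)·(10/19) = 257/19.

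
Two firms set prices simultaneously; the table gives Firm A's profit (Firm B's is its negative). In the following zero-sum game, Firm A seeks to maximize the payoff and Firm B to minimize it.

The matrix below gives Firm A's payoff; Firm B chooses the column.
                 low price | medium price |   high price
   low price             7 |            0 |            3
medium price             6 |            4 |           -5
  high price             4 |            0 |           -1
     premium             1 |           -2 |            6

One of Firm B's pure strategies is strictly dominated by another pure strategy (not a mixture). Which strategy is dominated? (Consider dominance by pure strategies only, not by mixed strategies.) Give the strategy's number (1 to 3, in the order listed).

Firm B prefers columns that give Firm A less. Compare low price with medium price: 0 < 7, 4 < 6, 0 < 4, -2 < 1.
So medium price strictly dominates low price for Firm B; low price is strictly dominated.

1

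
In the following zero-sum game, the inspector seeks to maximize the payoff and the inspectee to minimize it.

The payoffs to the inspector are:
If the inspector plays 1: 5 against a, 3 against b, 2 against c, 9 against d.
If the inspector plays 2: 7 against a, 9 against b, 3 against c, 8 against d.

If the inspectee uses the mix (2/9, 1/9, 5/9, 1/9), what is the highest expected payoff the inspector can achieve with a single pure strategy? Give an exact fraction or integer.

1: (5)·(2/9) + (3)·(1/9) + (2)·(5/9) + (9)·(1/9) = 32/9.
2: (7)·(2/9) + (9)·(1/9) + (3)·(5/9) + (8)·(1/9) = 46/9.
The best pure response is 2 with expected payoff 46/9.

46/9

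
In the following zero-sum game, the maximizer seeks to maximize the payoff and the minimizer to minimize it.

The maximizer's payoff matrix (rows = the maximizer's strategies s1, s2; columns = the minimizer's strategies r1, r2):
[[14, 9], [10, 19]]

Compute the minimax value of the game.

Row minima are 9 and 10, so the maximizer's maximin is 10; column maxima are 14 and 19, so the minimizer's minimax is 14. These differ, so the equilibrium is in mixed strategies.
Let the maximizer play s1 with probability p. The minimizer is indifferent when 14p + 10(1−p) = 9p + 19(1−p), giving p = 9/14.
Let the minimizer play r1 with probability q. The maximizer is indifferent when 14q + 9(1−q) = 10q + 19(1−q), giving q = 5/7.
The value is 14·(5/7) + (9)·(2/7) = 88/7.

88/7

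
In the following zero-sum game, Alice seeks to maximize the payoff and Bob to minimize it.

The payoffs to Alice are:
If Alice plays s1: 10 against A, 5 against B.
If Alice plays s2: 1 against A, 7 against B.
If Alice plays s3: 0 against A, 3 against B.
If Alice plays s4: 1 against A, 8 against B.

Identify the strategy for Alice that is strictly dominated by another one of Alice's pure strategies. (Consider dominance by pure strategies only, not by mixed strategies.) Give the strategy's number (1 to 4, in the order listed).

Compare s3 with s1: 10 > 0, 5 > 3.
So s1 strictly dominates s3 for Alice; s3 is strictly dominated.

3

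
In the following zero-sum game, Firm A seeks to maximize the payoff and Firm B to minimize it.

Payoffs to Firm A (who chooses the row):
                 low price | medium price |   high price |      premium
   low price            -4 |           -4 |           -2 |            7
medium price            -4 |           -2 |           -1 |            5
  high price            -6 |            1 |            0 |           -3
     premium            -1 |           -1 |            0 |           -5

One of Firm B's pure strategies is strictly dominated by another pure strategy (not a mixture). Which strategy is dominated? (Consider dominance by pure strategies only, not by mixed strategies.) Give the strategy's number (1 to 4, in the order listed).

Firm B prefers columns that give Firm A less. Compare high price with low price: -4 < -2, -4 < -1, -6 < 0, -1 < 0.
So low price strictly dominates high price for Firm B; high price is strictly dominated.

3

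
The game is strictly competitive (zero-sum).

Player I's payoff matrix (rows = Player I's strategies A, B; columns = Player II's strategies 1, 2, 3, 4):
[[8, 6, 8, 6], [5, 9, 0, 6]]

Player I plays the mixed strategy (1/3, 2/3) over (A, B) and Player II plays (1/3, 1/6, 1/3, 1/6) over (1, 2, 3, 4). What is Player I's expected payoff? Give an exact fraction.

47/9

Against (1/3, 1/6, 1/3, 1/6), each row's expected payoff is A: 22/3; B: 25/6.
Taking the (1/3, 2/3)-weighted average: (1/3)·(22/3) + (2/3)·(25/6) = 47/9.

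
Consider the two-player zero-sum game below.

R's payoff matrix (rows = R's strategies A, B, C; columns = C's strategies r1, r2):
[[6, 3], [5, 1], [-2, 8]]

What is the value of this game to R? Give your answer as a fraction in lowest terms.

54/13

Row B is strictly dominated by row A, so R never plays it.
The remaining 2×2 game on (A, C) × (r1, r2) has no saddle point. Let R play A with probability p; indifference gives 6p − 2(1−p) = 3p + 8(1−p), so p = 10/13.
Similarly C's optimal q on r1 is 5/13, and the value is 6·(5/13) + (3)·(8/13) = 54/13.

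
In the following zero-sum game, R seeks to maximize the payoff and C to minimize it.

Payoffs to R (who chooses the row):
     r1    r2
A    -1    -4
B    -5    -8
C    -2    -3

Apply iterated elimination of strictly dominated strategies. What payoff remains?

-3

Row B is strictly dominated by row A (-1>-5, -4>-8); eliminate B.
Column r1 is strictly dominated by r2 for C (-4<-1, -3<-2); eliminate r1.
Row A is strictly dominated by row C (-3>-4); eliminate A.
Only (C, r2) remains, with payoff -3.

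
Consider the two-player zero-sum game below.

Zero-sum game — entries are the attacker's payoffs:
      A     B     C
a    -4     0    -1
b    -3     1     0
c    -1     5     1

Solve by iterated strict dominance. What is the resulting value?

Row a is strictly dominated by row b (-3>-4, 1>0, 0>-1); eliminate a.
Column B is strictly dominated by A for the defender (-3<1, -1<5); eliminate B.
Row b is strictly dominated by row c (-1>-3, 1>0); eliminate b.
Column C is strictly dominated by A for the defender (-1<1); eliminate C.
Only (c, A) remains, with payoff -1.

-1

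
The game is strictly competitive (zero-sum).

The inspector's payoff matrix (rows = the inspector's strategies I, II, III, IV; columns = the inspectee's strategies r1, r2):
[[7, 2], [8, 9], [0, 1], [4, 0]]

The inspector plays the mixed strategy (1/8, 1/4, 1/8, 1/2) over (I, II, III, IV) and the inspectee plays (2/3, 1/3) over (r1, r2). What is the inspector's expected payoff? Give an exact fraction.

33/8

Against (2/3, 1/3), each row's expected payoff is I: 16/3; II: 25/3; III: 1/3; IV: 8/3.
Taking the (1/8, 1/4, 1/8, 1/2)-weighted average: (1/8)·(16/3) + (1/4)·(25/3) + (1/8)·(1/3) + (1/2)·(8/3) = 33/8.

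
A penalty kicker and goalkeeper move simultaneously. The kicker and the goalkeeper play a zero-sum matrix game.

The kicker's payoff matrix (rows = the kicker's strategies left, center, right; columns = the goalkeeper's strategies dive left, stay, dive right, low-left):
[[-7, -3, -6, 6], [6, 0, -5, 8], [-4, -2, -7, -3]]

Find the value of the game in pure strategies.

-5

Row minima: -7, -5, -7 → the kicker's maximin is -5.
Column maxima: 6, 0, -5, 8 → the goalkeeper's minimax is -5.
They coincide at (center, dive right), so the value is -5.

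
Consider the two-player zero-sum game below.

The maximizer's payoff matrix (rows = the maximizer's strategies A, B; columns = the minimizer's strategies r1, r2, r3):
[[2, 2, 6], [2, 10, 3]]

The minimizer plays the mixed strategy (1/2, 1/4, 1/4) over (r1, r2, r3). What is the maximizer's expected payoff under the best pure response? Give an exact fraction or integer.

17/4

A: (2)·(1/2) + (2)·(1/4) + (6)·(1/4) = 3.
B: (2)·(1/2) + (10)·(1/4) + (3)·(1/4) = 17/4.
The best pure response is B with expected payoff 17/4.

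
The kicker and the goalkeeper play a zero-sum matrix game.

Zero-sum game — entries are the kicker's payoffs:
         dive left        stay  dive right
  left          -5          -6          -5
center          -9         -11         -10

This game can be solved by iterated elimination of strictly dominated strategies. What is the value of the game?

Column dive right is strictly dominated by stay for the goalkeeper (-6<-5, -11<-10); eliminate dive right.
Column dive left is strictly dominated by stay for the goalkeeper (-6<-5, -11<-9); eliminate dive left.
Row center is strictly dominated by row left (-6>-11); eliminate center.
Only (left, stay) remains, with payoff -6.

-6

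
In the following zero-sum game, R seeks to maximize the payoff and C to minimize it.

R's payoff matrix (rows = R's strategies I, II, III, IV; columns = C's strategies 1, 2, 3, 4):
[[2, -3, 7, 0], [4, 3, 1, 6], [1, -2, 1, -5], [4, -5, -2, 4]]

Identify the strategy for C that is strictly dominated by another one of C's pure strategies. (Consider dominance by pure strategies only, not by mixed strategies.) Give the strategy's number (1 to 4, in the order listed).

C prefers columns that give R less. Compare 1 with 2: -3 < 2, 3 < 4, -2 < 1, -5 < 4.
So 2 strictly dominates 1 for C; 1 is strictly dominated.

1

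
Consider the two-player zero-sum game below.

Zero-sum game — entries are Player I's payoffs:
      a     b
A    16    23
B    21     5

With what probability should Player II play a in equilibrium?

18/23

Row minima are 16 and 5, so Player I's maximin is 16; column maxima are 21 and 23, so Player II's minimax is 21. These differ, so the equilibrium is in mixed strategies.
Let Player II play a with probability q. Player I is indifferent when 16q + 23(1−q) = 21q + 5(1−q), giving q = 18/23.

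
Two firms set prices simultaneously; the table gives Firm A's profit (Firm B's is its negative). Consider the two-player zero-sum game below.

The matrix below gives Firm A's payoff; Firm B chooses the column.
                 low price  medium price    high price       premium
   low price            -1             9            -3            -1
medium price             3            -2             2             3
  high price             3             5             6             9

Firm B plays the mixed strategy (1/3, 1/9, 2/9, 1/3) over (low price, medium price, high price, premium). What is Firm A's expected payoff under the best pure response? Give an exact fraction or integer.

low price: (-1)·(1/3) + (9)·(1/9) + (-3)·(2/9) + (-1)·(1/3) = -1/3.
medium price: (3)·(1/3) + (-2)·(1/9) + (2)·(2/9) + (3)·(1/3) = 20/9.
high price: (3)·(1/3) + (5)·(1/9) + (6)·(2/9) + (9)·(1/3) = 53/9.
The best pure response is high price with expected payoff 53/9.

53/9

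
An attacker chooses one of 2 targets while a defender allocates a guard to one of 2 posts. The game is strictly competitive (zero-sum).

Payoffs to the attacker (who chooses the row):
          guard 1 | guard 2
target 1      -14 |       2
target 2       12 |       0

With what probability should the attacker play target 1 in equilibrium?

3/7

Row minima are -14 and 0, so the attacker's maximin is 0; column maxima are 12 and 2, so the defender's minimax is 2. These differ, so the equilibrium is in mixed strategies.
Let the attacker play target 1 with probability p. The defender is indifferent when −14p + 12(1−p) = 2p, giving p = 3/7.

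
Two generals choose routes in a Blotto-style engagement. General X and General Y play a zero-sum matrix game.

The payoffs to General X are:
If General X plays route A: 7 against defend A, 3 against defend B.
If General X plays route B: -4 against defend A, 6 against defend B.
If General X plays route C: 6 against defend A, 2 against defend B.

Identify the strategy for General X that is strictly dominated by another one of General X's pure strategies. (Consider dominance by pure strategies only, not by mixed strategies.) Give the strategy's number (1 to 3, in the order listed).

Compare route C with route A: 7 > 6, 3 > 2.
So route A strictly dominates route C for General X; route C is strictly dominated.

3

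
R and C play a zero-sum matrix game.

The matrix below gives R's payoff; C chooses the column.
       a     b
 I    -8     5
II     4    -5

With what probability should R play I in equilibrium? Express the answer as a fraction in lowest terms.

9/22

Row minima are -8 and -5, so R's maximin is -5; column maxima are 4 and 5, so C's minimax is 4. These differ, so the equilibrium is in mixed strategies.
Let R play I with probability p. C is indifferent when −8p + 4(1−p) = 5p − 5(1−p), giving p = 9/22.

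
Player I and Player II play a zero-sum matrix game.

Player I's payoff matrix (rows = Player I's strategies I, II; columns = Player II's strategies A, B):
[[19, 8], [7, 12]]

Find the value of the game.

43/4

Row minima are 8 and 7, so Player I's maximin is 8; column maxima are 19 and 12, so Player II's minimax is 12. These differ, so the equilibrium is in mixed strategies.
Let Player I play I with probability p. Player II is indifferent when 19p + 7(1−p) = 8p + 12(1−p), giving p = 5/16.
Let Player II play A with probability q. Player I is indifferent when 19q + 8(1−q) = 7q + 12(1−q), giving q = 1/4.
The value is 19·(1/4) + (8)·(3/4) = 43/4.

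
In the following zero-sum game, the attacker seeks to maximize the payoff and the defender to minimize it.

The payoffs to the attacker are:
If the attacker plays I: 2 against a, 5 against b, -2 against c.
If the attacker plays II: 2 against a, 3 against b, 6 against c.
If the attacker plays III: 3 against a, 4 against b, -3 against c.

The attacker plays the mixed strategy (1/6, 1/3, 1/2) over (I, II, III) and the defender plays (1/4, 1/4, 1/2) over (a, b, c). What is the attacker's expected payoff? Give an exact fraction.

5/3

Against (1/4, 1/4, 1/2), each row's expected payoff is I: 3/4; II: 17/4; III: 1/4.
Taking the (1/6, 1/3, 1/2)-weighted average: (1/6)·(3/4) + (1/3)·(17/4) + (1/2)·(1/4) = 5/3.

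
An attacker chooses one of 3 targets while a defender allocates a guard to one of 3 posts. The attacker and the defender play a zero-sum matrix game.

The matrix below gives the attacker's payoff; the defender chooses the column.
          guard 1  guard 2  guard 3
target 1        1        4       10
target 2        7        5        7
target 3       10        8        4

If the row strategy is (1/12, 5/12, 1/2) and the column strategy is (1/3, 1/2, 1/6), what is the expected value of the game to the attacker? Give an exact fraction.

Against (1/3, 1/2, 1/6), each row's expected payoff is target 1: 4; target 2: 6; target 3: 8.
Taking the (1/12, 5/12, 1/2)-weighted average: (1/12)·(4) + (5/12)·(6) + (1/2)·(8) = 41/6.

41/6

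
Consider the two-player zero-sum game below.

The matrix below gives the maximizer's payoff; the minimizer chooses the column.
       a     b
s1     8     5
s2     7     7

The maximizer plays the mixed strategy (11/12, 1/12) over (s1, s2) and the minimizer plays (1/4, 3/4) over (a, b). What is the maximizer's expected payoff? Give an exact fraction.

Against (1/4, 3/4), each row's expected payoff is s1: 23/4; s2: 7.
Taking the (11/12, 1/12)-weighted average: (11/12)·(23/4) + (1/12)·(7) = 281/48.

281/48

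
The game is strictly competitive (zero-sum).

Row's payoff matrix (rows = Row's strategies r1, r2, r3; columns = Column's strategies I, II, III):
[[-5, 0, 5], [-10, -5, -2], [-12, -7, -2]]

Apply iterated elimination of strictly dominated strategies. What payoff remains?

-5

Row r2 is strictly dominated by row r1 (-5>-10, 0>-5, 5>-2); eliminate r2.
Column II is strictly dominated by I for Column (-5<0, -12<-7); eliminate II.
Row r3 is strictly dominated by row r1 (-5>-12, 5>-2); eliminate r3.
Column III is strictly dominated by I for Column (-5<5); eliminate III.
Only (r1, I) remains, with payoff -5.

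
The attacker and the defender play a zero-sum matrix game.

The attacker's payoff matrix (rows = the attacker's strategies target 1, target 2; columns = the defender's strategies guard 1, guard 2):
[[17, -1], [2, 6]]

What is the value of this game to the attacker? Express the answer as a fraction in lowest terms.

52/11

Row minima are -1 and 2, so the attacker's maximin is 2; column maxima are 17 and 6, so the defender's minimax is 6. These differ, so the equilibrium is in mixed strategies.
Let the attacker play target 1 with probability p. The defender is indifferent when 17p + 2(1−p) = −p + 6(1−p), giving p = 2/11.
Let the defender play guard 1 with probability q. The attacker is indifferent when 17q − (1−q) = 2q + 6(1−q), giving q = 7/22.
The value is 17·(7/22) + (-1)·(15/22) = 52/11.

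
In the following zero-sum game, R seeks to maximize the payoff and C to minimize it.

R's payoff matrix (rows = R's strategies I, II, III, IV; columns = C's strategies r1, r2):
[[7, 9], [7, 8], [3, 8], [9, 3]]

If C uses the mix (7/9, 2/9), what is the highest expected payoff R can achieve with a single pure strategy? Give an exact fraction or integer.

I: (7)·(7/9) + (9)·(2/9) = 67/9.
II: (7)·(7/9) + (8)·(2/9) = 65/9.
III: (3)·(7/9) + (8)·(2/9) = 37/9.
IV: (9)·(7/9) + (3)·(2/9) = 23/3.
The best pure response is IV with expected payoff 23/3.

23/3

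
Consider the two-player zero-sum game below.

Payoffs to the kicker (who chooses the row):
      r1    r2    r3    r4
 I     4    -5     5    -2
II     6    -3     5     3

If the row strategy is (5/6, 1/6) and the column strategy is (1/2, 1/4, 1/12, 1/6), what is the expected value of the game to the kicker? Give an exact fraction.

11/9

Against (1/2, 1/4, 1/12, 1/6), each row's expected payoff is I: 5/6; II: 19/6.
Taking the (5/6, 1/6)-weighted average: (5/6)·(5/6) + (1/6)·(19/6) = 11/9.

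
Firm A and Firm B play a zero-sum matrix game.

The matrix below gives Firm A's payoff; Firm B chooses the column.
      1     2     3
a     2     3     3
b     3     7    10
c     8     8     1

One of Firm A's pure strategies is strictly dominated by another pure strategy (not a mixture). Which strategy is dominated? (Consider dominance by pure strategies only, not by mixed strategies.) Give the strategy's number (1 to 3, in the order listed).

1

Compare a with b: 3 > 2, 7 > 3, 10 > 3.
So b strictly dominates a for Firm A; a is strictly dominated.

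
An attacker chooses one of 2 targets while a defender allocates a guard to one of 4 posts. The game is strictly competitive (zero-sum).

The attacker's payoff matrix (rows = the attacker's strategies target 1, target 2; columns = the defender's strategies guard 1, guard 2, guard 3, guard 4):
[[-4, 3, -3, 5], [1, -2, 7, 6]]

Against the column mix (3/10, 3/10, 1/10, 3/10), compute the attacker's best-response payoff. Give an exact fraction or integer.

target 1: (-4)·(3/10) + (3)·(3/10) + (-3)·(1/10) + (5)·(3/10) = 9/10.
target 2: (1)·(3/10) + (-2)·(3/10) + (7)·(1/10) + (6)·(3/10) = 11/5.
The best pure response is target 2 with expected payoff 11/5.

11/5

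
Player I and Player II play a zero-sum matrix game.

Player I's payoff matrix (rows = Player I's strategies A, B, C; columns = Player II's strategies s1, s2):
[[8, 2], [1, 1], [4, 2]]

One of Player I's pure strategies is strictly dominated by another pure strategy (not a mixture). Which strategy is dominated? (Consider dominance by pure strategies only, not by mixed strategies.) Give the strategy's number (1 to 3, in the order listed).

Compare B with A: 8 > 1, 2 > 1.
So A strictly dominates B for Player I; B is strictly dominated.

2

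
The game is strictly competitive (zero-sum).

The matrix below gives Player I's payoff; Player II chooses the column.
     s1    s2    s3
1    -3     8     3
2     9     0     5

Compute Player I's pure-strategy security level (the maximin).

0

The worst-case payoff for each row is 1: -3, 2: 0.
The best of these is 0.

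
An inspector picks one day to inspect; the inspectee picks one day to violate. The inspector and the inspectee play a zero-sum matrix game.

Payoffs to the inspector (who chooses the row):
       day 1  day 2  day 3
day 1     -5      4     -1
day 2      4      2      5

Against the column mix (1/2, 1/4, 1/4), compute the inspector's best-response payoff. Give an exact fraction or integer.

15/4

day 1: (-5)·(1/2) + (4)·(1/4) + (-1)·(1/4) = -7/4.
day 2: (4)·(1/2) + (2)·(1/4) + (5)·(1/4) = 15/4.
The best pure response is day 2 with expected payoff 15/4.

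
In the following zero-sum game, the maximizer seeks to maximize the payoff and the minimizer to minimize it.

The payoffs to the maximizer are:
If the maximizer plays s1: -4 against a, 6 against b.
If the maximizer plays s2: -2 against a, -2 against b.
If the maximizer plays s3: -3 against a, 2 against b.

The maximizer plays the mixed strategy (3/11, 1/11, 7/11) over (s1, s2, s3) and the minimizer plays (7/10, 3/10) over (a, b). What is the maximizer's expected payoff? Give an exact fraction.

Against (7/10, 3/10), each row's expected payoff is s1: -1; s2: -2; s3: -3/2.
Taking the (3/11, 1/11, 7/11)-weighted average: (3/11)·(-1) + (1/11)·(-2) + (7/11)·(-3/2) = -31/22.

-31/22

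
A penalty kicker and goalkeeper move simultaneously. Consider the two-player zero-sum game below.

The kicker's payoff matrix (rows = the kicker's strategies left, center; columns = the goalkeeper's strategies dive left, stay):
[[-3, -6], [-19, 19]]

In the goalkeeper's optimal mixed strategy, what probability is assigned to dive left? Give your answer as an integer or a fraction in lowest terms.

25/41

Row minima are -6 and -19, so the kicker's maximin is -6; column maxima are -3 and 19, so the goalkeeper's minimax is -3. These differ, so the equilibrium is in mixed strategies.
Let the goalkeeper play dive left with probability q. The kicker is indifferent when −3q − 6(1−q) = −19q + 19(1−q), giving q = 25/41.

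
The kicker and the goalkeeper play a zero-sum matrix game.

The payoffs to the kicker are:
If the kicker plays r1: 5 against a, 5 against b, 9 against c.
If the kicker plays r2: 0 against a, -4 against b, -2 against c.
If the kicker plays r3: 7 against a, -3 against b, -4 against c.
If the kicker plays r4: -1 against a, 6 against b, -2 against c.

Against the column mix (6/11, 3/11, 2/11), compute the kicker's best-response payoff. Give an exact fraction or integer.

r1: (5)·(6/11) + (5)·(3/11) + (9)·(2/11) = 63/11.
r2: (0)·(6/11) + (-4)·(3/11) + (-2)·(2/11) = -16/11.
r3: (7)·(6/11) + (-3)·(3/11) + (-4)·(2/11) = 25/11.
r4: (-1)·(6/11) + (6)·(3/11) + (-2)·(2/11) = 8/11.
The best pure response is r1 with expected payoff 63/11.

63/11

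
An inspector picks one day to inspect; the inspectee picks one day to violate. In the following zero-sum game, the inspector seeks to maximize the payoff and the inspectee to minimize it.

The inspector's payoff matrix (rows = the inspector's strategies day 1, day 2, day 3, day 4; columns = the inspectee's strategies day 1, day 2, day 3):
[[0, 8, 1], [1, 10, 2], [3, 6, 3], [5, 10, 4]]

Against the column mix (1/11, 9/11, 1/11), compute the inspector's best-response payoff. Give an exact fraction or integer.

day 1: (0)·(1/11) + (8)·(9/11) + (1)·(1/11) = 73/11.
day 2: (1)·(1/11) + (10)·(9/11) + (2)·(1/11) = 93/11.
day 3: (3)·(1/11) + (6)·(9/11) + (3)·(1/11) = 60/11.
day 4: (5)·(1/11) + (10)·(9/11) + (4)·(1/11) = 9.
The best pure response is day 4 with expected payoff 9.

9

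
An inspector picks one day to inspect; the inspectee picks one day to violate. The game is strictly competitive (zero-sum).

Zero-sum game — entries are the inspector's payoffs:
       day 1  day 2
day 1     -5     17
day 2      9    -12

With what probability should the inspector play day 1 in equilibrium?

Row minima are -5 and -12, so the inspector's maximin is -5; column maxima are 9 and 17, so the inspectee's minimax is 9. These differ, so the equilibrium is in mixed strategies.
Let the inspector play day 1 with probability p. The inspectee is indifferent when −5p + 9(1−p) = 17p − 12(1−p), giving p = 21/43.

21/43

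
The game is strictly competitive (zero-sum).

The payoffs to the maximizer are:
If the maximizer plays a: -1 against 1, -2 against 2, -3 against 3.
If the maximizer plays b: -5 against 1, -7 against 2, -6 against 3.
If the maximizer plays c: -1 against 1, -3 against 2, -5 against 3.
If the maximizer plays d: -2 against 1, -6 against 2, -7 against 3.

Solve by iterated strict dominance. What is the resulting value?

Row d is strictly dominated by row a (-1>-2, -2>-6, -3>-7); eliminate d.
Row b is strictly dominated by row a (-1>-5, -2>-7, -3>-6); eliminate b.
Column 1 is strictly dominated by 2 for the minimizer (-2<-1, -3<-1); eliminate 1.
Row c is strictly dominated by row a (-2>-3, -3>-5); eliminate c.
Column 2 is strictly dominated by 3 for the minimizer (-3<-2); eliminate 2.
Only (a, 3) remains, with payoff -3.

-3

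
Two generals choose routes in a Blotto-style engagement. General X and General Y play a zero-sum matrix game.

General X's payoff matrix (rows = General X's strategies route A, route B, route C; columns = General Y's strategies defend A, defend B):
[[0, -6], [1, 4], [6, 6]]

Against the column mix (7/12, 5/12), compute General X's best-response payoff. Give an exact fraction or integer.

route A: (0)·(7/12) + (-6)·(5/12) = -5/2.
route B: (1)·(7/12) + (4)·(5/12) = 9/4.
route C: (6)·(7/12) + (6)·(5/12) = 6.
The best pure response is route C with expected payoff 6.

6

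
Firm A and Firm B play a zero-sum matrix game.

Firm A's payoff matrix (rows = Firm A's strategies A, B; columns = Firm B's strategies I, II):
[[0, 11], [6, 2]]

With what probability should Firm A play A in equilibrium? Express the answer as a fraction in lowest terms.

4/15

Row minima are 0 and 2, so Firm A's maximin is 2; column maxima are 6 and 11, so Firm B's minimax is 6. These differ, so the equilibrium is in mixed strategies.
Let Firm A play A with probability p. Firm B is indifferent when 6(1−p) = 11p + 2(1−p), giving p = 4/15.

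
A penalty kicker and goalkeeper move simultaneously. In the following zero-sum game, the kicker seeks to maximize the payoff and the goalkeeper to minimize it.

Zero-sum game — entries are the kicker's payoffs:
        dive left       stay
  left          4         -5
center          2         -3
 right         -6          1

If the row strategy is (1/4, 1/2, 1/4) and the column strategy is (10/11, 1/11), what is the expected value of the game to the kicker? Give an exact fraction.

5/22

Against (10/11, 1/11), each row's expected payoff is left: 35/11; center: 17/11; right: -59/11.
Taking the (1/4, 1/2, 1/4)-weighted average: (1/4)·(35/11) + (1/2)·(17/11) + (1/4)·(-59/11) = 5/22.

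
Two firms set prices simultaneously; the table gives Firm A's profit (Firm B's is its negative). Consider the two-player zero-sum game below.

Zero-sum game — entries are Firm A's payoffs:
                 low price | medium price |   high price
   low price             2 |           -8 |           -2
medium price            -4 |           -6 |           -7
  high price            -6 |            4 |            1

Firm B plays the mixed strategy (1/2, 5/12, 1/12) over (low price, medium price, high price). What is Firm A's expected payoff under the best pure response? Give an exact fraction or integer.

-5/4

low price: (2)·(1/2) + (-8)·(5/12) + (-2)·(1/12) = -5/2.
medium price: (-4)·(1/2) + (-6)·(5/12) + (-7)·(1/12) = -61/12.
high price: (-6)·(1/2) + (4)·(5/12) + (1)·(1/12) = -5/4.
The best pure response is high price with expected payoff -5/4.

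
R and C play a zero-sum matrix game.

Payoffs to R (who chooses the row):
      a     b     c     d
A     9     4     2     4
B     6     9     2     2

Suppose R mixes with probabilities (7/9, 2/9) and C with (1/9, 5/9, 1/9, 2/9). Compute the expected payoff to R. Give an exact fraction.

43/9

Against (1/9, 5/9, 1/9, 2/9), each row's expected payoff is A: 13/3; B: 19/3.
Taking the (7/9, 2/9)-weighted average: (7/9)·(13/3) + (2/9)·(19/3) = 43/9.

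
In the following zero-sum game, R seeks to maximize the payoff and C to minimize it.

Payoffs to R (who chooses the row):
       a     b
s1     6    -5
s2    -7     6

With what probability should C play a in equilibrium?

Row minima are -5 and -7, so R's maximin is -5; column maxima are 6 and 6, so C's minimax is 6. These differ, so the equilibrium is in mixed strategies.
Let C play a with probability q. R is indifferent when 6q − 5(1−q) = −7q + 6(1−q), giving q = 11/24.

11/24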